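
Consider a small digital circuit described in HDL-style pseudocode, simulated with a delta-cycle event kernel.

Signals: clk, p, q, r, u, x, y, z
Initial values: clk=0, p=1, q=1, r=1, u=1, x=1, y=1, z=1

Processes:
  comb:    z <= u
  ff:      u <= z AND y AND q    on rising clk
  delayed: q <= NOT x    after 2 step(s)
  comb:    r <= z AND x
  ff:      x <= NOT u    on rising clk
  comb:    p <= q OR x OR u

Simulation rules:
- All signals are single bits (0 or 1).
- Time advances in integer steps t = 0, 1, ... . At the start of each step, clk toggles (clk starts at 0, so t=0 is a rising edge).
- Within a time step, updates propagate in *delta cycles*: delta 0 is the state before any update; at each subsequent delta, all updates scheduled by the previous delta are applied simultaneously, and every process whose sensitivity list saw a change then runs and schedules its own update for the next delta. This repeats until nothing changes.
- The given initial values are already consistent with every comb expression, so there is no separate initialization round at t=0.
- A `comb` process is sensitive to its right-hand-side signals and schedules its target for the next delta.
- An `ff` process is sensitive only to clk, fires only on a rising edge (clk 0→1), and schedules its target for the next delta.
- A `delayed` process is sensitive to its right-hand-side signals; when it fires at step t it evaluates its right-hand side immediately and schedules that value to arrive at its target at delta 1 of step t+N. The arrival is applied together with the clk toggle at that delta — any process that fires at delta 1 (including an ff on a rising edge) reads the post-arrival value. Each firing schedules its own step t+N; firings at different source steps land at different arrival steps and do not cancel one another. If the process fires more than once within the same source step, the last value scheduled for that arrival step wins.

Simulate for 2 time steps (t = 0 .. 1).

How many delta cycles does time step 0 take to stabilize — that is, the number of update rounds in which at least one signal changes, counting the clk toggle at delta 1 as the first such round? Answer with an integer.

t=0 Δ0: x=1 z=1 u=1 clk=0 p=1 q=1 r=1 y=1
  Δ1: clk:0→1
  Δ2: x:1→0
  Δ3: r:1→0
  (3Δ to stable)
t=1 Δ0: x=0 z=1 u=1 clk=1 p=1 q=1 r=0 y=1
  Δ1: clk:1→0
  (1Δ to stable)

3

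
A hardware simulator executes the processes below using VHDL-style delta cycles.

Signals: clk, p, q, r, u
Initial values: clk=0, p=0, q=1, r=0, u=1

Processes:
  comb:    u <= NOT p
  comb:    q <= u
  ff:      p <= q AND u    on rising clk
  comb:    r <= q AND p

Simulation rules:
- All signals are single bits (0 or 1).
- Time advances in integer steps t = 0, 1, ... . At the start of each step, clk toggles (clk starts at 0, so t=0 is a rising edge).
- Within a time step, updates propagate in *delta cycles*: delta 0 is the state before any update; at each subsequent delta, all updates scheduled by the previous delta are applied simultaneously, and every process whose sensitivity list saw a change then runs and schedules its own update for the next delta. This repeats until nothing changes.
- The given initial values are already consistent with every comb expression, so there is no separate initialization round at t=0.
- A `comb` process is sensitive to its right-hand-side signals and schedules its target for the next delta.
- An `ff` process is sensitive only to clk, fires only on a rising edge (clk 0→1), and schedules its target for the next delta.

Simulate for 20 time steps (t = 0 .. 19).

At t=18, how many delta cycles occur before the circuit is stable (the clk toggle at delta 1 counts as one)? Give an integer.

t0.Δ0 p=0 r=0 q=1 clk=0 u=1
t0.Δ1 p=0 r=0 q=1 clk=1 u=1
t0.Δ2 p=1 r=0 q=1 clk=1 u=1
t0.Δ3 p=1 r=1 q=1 clk=1 u=0
t0.Δ4 p=1 r=1 q=0 clk=1 u=0
t0.Δ5 p=1 r=0 q=0 clk=1 u=0
t1.Δ0 p=1 r=0 q=0 clk=1 u=0
t1.Δ1 p=1 r=0 q=0 clk=0 u=0
t2.Δ0 p=1 r=0 q=0 clk=0 u=0
t2.Δ1 p=1 r=0 q=0 clk=1 u=0
t2.Δ2 p=0 r=0 q=0 clk=1 u=0
t2.Δ3 p=0 r=0 q=0 clk=1 u=1
t2.Δ4 p=0 r=0 q=1 clk=1 u=1
t3.Δ0 p=0 r=0 q=1 clk=1 u=1
t3.Δ1 p=0 r=0 q=1 clk=0 u=1
t4.Δ0 p=0 r=0 q=1 clk=0 u=1
t4.Δ1 p=0 r=0 q=1 clk=1 u=1
t4.Δ2 p=1 r=0 q=1 clk=1 u=1
t4.Δ3 p=1 r=1 q=1 clk=1 u=0
t4.Δ4 p=1 r=1 q=0 clk=1 u=0
t4.Δ5 p=1 r=0 q=0 clk=1 u=0
t5.Δ0 p=1 r=0 q=0 clk=1 u=0
t5.Δ1 p=1 r=0 q=0 clk=0 u=0
t6.Δ0 p=1 r=0 q=0 clk=0 u=0
t6.Δ1 p=1 r=0 q=0 clk=1 u=0
t6.Δ2 p=0 r=0 q=0 clk=1 u=0
t6.Δ3 p=0 r=0 q=0 clk=1 u=1
t6.Δ4 p=0 r=0 q=1 clk=1 u=1
t7.Δ0 p=0 r=0 q=1 clk=1 u=1
t7.Δ1 p=0 r=0 q=1 clk=0 u=1
t8.Δ0 p=0 r=0 q=1 clk=0 u=1
t8.Δ1 p=0 r=0 q=1 clk=1 u=1
t8.Δ2 p=1 r=0 q=1 clk=1 u=1
t8.Δ3 p=1 r=1 q=1 clk=1 u=0
t8.Δ4 p=1 r=1 q=0 clk=1 u=0
t8.Δ5 p=1 r=0 q=0 clk=1 u=0
t9.Δ0 p=1 r=0 q=0 clk=1 u=0
t9.Δ1 p=1 r=0 q=0 clk=0 u=0
t10.Δ0 p=1 r=0 q=0 clk=0 u=0
t10.Δ1 p=1 r=0 q=0 clk=1 u=0
t10.Δ2 p=0 r=0 q=0 clk=1 u=0
t10.Δ3 p=0 r=0 q=0 clk=1 u=1
t10.Δ4 p=0 r=0 q=1 clk=1 u=1
t11.Δ0 p=0 r=0 q=1 clk=1 u=1
t11.Δ1 p=0 r=0 q=1 clk=0 u=1
t12.Δ0 p=0 r=0 q=1 clk=0 u=1
t12.Δ1 p=0 r=0 q=1 clk=1 u=1
t12.Δ2 p=1 r=0 q=1 clk=1 u=1
t12.Δ3 p=1 r=1 q=1 clk=1 u=0
t12.Δ4 p=1 r=1 q=0 clk=1 u=0
t12.Δ5 p=1 r=0 q=0 clk=1 u=0
t13.Δ0 p=1 r=0 q=0 clk=1 u=0
t13.Δ1 p=1 r=0 q=0 clk=0 u=0
t14.Δ0 p=1 r=0 q=0 clk=0 u=0
t14.Δ1 p=1 r=0 q=0 clk=1 u=0
t14.Δ2 p=0 r=0 q=0 clk=1 u=0
t14.Δ3 p=0 r=0 q=0 clk=1 u=1
t14.Δ4 p=0 r=0 q=1 clk=1 u=1
t15.Δ0 p=0 r=0 q=1 clk=1 u=1
t15.Δ1 p=0 r=0 q=1 clk=0 u=1
t16.Δ0 p=0 r=0 q=1 clk=0 u=1
t16.Δ1 p=0 r=0 q=1 clk=1 u=1
t16.Δ2 p=1 r=0 q=1 clk=1 u=1
t16.Δ3 p=1 r=1 q=1 clk=1 u=0
t16.Δ4 p=1 r=1 q=0 clk=1 u=0
t16.Δ5 p=1 r=0 q=0 clk=1 u=0
t17.Δ0 p=1 r=0 q=0 clk=1 u=0
t17.Δ1 p=1 r=0 q=0 clk=0 u=0
t18.Δ0 p=1 r=0 q=0 clk=0 u=0
t18.Δ1 p=1 r=0 q=0 clk=1 u=0
t18.Δ2 p=0 r=0 q=0 clk=1 u=0
t18.Δ3 p=0 r=0 q=0 clk=1 u=1
t18.Δ4 p=0 r=0 q=1 clk=1 u=1
t19.Δ0 p=0 r=0 q=1 clk=1 u=1
t19.Δ1 p=0 r=0 q=1 clk=0 u=1

4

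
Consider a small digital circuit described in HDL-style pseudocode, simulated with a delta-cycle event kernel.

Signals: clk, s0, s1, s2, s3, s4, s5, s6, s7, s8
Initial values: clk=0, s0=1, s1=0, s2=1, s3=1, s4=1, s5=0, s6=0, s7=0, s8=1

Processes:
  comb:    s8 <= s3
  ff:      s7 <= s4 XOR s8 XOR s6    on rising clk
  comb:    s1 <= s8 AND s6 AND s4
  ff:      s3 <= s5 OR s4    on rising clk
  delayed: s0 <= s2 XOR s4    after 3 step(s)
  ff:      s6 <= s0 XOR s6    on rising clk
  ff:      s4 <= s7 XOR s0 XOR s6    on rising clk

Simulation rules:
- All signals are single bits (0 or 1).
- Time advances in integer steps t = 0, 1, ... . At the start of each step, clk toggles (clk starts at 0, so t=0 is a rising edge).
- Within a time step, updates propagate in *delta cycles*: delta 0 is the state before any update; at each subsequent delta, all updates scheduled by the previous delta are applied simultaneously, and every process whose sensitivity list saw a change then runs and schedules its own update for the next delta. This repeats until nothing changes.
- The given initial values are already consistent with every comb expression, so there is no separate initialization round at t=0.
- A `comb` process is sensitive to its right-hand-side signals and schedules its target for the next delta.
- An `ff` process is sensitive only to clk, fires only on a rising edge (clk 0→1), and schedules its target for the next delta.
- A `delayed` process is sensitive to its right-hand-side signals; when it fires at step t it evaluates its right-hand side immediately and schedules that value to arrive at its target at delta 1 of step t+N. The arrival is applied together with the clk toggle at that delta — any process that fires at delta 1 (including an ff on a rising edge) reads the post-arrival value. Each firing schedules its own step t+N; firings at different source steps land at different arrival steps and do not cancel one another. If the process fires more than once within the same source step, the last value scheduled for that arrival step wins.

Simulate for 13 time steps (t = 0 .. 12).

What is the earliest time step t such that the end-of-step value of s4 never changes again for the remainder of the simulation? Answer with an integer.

8

t0.Δ0 s0=1 s8=1 s6=0 s1=0 s2=1 s3=1 s4=1 s5=0 clk=0 s7=0
t0.Δ1 s0=1 s8=1 s6=0 s1=0 s2=1 s3=1 s4=1 s5=0 clk=1 s7=0
t0.Δ2 s0=1 s8=1 s6=1 s1=0 s2=1 s3=1 s4=1 s5=0 clk=1 s7=0
t0.Δ3 s0=1 s8=1 s6=1 s1=1 s2=1 s3=1 s4=1 s5=0 clk=1 s7=0
t1.Δ0 s0=1 s8=1 s6=1 s1=1 s2=1 s3=1 s4=1 s5=0 clk=1 s7=0
t1.Δ1 s0=1 s8=1 s6=1 s1=1 s2=1 s3=1 s4=1 s5=0 clk=0 s7=0
t2.Δ0 s0=1 s8=1 s6=1 s1=1 s2=1 s3=1 s4=1 s5=0 clk=0 s7=0
t2.Δ1 s0=1 s8=1 s6=1 s1=1 s2=1 s3=1 s4=1 s5=0 clk=1 s7=0
t2.Δ2 s0=1 s8=1 s6=0 s1=1 s2=1 s3=1 s4=0 s5=0 clk=1 s7=1
t2.Δ3 s0=1 s8=1 s6=0 s1=0 s2=1 s3=1 s4=0 s5=0 clk=1 s7=1
t3.Δ0 s0=1 s8=1 s6=0 s1=0 s2=1 s3=1 s4=0 s5=0 clk=1 s7=1
t3.Δ1 s0=1 s8=1 s6=0 s1=0 s2=1 s3=1 s4=0 s5=0 clk=0 s7=1
t4.Δ0 s0=1 s8=1 s6=0 s1=0 s2=1 s3=1 s4=0 s5=0 clk=0 s7=1
t4.Δ1 s0=1 s8=1 s6=0 s1=0 s2=1 s3=1 s4=0 s5=0 clk=1 s7=1
t4.Δ2 s0=1 s8=1 s6=1 s1=0 s2=1 s3=0 s4=0 s5=0 clk=1 s7=1
t4.Δ3 s0=1 s8=0 s6=1 s1=0 s2=1 s3=0 s4=0 s5=0 clk=1 s7=1
t5.Δ0 s0=1 s8=0 s6=1 s1=0 s2=1 s3=0 s4=0 s5=0 clk=1 s7=1
t5.Δ1 s0=1 s8=0 s6=1 s1=0 s2=1 s3=0 s4=0 s5=0 clk=0 s7=1
t6.Δ0 s0=1 s8=0 s6=1 s1=0 s2=1 s3=0 s4=0 s5=0 clk=0 s7=1
t6.Δ1 s0=1 s8=0 s6=1 s1=0 s2=1 s3=0 s4=0 s5=0 clk=1 s7=1
t6.Δ2 s0=1 s8=0 s6=0 s1=0 s2=1 s3=0 s4=1 s5=0 clk=1 s7=1
t7.Δ0 s0=1 s8=0 s6=0 s1=0 s2=1 s3=0 s4=1 s5=0 clk=1 s7=1
t7.Δ1 s0=1 s8=0 s6=0 s1=0 s2=1 s3=0 s4=1 s5=0 clk=0 s7=1
t8.Δ0 s0=1 s8=0 s6=0 s1=0 s2=1 s3=0 s4=1 s5=0 clk=0 s7=1
t8.Δ1 s0=1 s8=0 s6=0 s1=0 s2=1 s3=0 s4=1 s5=0 clk=1 s7=1
t8.Δ2 s0=1 s8=0 s6=1 s1=0 s2=1 s3=1 s4=0 s5=0 clk=1 s7=1
t8.Δ3 s0=1 s8=1 s6=1 s1=0 s2=1 s3=1 s4=0 s5=0 clk=1 s7=1
t9.Δ0 s0=1 s8=1 s6=1 s1=0 s2=1 s3=1 s4=0 s5=0 clk=1 s7=1
t9.Δ1 s0=0 s8=1 s6=1 s1=0 s2=1 s3=1 s4=0 s5=0 clk=0 s7=1
t10.Δ0 s0=0 s8=1 s6=1 s1=0 s2=1 s3=1 s4=0 s5=0 clk=0 s7=1
t10.Δ1 s0=0 s8=1 s6=1 s1=0 s2=1 s3=1 s4=0 s5=0 clk=1 s7=1
t10.Δ2 s0=0 s8=1 s6=1 s1=0 s2=1 s3=0 s4=0 s5=0 clk=1 s7=0
t10.Δ3 s0=0 s8=0 s6=1 s1=0 s2=1 s3=0 s4=0 s5=0 clk=1 s7=0
t11.Δ0 s0=0 s8=0 s6=1 s1=0 s2=1 s3=0 s4=0 s5=0 clk=1 s7=0
t11.Δ1 s0=1 s8=0 s6=1 s1=0 s2=1 s3=0 s4=0 s5=0 clk=0 s7=0
t12.Δ0 s0=1 s8=0 s6=1 s1=0 s2=1 s3=0 s4=0 s5=0 clk=0 s7=0
t12.Δ1 s0=1 s8=0 s6=1 s1=0 s2=1 s3=0 s4=0 s5=0 clk=1 s7=0
t12.Δ2 s0=1 s8=0 s6=0 s1=0 s2=1 s3=0 s4=0 s5=0 clk=1 s7=1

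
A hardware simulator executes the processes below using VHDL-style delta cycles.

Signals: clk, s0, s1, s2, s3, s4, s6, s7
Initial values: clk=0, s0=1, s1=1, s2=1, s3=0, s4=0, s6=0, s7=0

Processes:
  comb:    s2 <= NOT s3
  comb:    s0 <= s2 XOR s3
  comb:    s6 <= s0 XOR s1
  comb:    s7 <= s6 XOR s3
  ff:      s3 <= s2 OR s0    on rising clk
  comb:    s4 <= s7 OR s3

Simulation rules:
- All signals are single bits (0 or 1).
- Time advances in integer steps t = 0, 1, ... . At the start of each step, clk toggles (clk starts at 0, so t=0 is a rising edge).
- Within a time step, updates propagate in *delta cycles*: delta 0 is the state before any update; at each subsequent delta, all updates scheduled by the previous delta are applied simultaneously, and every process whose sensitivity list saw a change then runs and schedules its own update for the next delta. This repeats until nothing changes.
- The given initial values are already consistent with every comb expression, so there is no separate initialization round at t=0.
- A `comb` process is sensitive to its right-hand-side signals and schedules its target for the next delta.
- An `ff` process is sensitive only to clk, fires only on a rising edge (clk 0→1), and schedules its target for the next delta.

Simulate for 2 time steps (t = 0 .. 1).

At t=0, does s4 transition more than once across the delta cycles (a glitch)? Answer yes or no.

t0.Δ0 s4=0 s2=1 s7=0 s0=1 s3=0 s6=0 s1=1 clk=0
t0.Δ1 s4=0 s2=1 s7=0 s0=1 s3=0 s6=0 s1=1 clk=1
t0.Δ2 s4=0 s2=1 s7=0 s0=1 s3=1 s6=0 s1=1 clk=1
t0.Δ3 s4=1 s2=0 s7=1 s0=0 s3=1 s6=0 s1=1 clk=1
t0.Δ4 s4=1 s2=0 s7=1 s0=1 s3=1 s6=1 s1=1 clk=1
t0.Δ5 s4=1 s2=0 s7=0 s0=1 s3=1 s6=0 s1=1 clk=1
t0.Δ6 s4=1 s2=0 s7=1 s0=1 s3=1 s6=0 s1=1 clk=1
t1.Δ0 s4=1 s2=0 s7=1 s0=1 s3=1 s6=0 s1=1 clk=1
t1.Δ1 s4=1 s2=0 s7=1 s0=1 s3=1 s6=0 s1=1 clk=0

no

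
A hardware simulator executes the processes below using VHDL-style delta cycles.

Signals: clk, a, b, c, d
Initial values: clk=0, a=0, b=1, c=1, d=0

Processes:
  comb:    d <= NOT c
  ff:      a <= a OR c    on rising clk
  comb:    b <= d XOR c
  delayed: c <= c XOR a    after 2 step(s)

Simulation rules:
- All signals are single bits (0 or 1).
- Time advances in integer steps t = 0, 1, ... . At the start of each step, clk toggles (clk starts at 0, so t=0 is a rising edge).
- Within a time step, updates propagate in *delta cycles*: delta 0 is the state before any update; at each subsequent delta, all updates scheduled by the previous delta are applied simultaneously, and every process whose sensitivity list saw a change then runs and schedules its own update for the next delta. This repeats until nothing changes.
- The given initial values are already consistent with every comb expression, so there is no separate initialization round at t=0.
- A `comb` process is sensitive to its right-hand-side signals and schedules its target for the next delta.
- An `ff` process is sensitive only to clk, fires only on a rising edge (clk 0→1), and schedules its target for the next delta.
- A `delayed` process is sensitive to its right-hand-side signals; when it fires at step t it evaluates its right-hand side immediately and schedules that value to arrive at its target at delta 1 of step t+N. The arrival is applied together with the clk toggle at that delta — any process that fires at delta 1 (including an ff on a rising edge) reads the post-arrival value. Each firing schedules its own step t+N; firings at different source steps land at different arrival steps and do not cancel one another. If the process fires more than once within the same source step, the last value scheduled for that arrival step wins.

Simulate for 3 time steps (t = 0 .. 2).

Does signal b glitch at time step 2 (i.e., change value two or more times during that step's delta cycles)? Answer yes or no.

yes

[bits: clk,c,b,a,d]
t=0: Δ0=01100 Δ1=11100 Δ2=11110 | 2Δ
t=1: Δ0=11110 Δ1=01110 | 1Δ
t=2: Δ0=01110 Δ1=10110 Δ2=10011 Δ3=10111 | 3Δ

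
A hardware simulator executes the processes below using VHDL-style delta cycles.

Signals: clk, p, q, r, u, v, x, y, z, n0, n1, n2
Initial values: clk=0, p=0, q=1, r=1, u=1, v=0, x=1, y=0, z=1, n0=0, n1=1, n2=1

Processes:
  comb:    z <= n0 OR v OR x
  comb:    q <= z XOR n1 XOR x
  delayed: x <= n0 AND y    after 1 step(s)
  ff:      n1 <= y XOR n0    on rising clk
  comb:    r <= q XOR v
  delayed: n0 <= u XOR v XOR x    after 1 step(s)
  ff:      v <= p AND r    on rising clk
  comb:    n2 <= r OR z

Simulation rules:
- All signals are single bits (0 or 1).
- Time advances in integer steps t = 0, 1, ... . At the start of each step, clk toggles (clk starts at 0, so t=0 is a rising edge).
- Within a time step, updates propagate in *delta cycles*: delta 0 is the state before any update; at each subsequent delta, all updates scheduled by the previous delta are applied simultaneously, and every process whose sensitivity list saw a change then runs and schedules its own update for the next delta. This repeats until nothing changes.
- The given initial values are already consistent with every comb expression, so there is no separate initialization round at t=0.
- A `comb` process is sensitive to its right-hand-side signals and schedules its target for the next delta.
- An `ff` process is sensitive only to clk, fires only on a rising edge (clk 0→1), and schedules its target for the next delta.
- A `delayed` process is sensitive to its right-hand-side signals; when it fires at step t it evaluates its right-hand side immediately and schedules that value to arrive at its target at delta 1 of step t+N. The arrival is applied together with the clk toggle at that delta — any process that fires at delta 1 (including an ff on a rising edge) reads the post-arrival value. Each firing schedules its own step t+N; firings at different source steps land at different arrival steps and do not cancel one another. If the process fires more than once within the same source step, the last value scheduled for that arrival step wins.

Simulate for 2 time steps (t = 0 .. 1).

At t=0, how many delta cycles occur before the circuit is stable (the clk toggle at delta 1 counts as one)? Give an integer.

t=0 Δ0: y=0 p=0 n0=0 n1=1 n2=1 z=1 v=0 q=1 clk=0 r=1 u=1 x=1
  Δ1: clk:0→1
  Δ2: n1:1→0
  Δ3: q:1→0
  Δ4: r:1→0
  (4Δ to stable)
t=1 Δ0: y=0 p=0 n0=0 n1=0 n2=1 z=1 v=0 q=0 clk=1 r=0 u=1 x=1
  Δ1: clk:1→0
  (1Δ to stable)

4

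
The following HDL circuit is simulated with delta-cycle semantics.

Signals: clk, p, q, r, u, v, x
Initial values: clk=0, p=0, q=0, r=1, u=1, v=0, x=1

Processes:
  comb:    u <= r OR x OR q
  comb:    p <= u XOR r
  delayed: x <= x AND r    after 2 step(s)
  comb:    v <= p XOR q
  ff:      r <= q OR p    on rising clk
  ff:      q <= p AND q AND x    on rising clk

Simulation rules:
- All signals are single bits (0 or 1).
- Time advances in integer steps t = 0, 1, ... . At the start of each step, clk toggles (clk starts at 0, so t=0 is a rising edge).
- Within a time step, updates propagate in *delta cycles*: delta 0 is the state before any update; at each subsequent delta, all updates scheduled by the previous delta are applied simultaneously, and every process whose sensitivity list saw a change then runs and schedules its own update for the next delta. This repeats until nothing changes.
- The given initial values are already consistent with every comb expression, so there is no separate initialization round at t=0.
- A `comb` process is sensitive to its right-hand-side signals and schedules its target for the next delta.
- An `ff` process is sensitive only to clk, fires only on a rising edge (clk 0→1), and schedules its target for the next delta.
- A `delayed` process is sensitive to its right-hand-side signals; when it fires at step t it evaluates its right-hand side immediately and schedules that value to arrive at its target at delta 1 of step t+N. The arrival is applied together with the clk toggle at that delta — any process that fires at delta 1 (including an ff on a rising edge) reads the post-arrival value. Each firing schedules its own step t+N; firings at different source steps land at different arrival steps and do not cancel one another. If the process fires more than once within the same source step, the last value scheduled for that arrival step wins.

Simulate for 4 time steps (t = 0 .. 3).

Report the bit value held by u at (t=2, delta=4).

t=0 Δ0: q=0 u=1 r=1 x=1 clk=0 p=0 v=0
  Δ1: clk:0→1
  Δ2: r:1→0
  Δ3: p:0→1
  Δ4: v:0→1
  (4Δ to stable)
t=1 Δ0: q=0 u=1 r=0 x=1 clk=1 p=1 v=1
  Δ1: clk:1→0
  (1Δ to stable)
t=2 Δ0: q=0 u=1 r=0 x=1 clk=0 p=1 v=1
  Δ1: x:1→0, clk:0→1
  Δ2: u:1→0, r:0→1
  Δ3: u:0→1
  Δ4: p:1→0
  Δ5: v:1→0
  (5Δ to stable)
t=3 Δ0: q=0 u=1 r=1 x=0 clk=1 p=0 v=0
  Δ1: clk:1→0
  (1Δ to stable)

1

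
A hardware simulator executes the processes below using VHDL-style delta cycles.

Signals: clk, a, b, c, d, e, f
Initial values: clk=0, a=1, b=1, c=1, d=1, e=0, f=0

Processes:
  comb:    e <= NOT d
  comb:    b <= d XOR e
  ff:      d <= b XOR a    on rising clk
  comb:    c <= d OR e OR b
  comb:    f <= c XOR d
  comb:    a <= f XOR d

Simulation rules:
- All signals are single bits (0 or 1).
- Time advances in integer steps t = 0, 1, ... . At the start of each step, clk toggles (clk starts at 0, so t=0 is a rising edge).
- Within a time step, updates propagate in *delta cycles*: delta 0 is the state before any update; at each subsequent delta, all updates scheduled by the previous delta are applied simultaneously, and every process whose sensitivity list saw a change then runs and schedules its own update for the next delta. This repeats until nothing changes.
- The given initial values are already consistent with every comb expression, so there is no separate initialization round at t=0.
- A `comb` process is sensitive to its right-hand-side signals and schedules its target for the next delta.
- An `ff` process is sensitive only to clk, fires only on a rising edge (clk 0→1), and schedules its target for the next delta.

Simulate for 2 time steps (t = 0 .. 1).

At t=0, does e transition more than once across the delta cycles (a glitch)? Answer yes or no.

t0.Δ0 e=0 c=1 a=1 clk=0 b=1 d=1 f=0
t0.Δ1 e=0 c=1 a=1 clk=1 b=1 d=1 f=0
t0.Δ2 e=0 c=1 a=1 clk=1 b=1 d=0 f=0
t0.Δ3 e=1 c=1 a=0 clk=1 b=0 d=0 f=1
t0.Δ4 e=1 c=1 a=1 clk=1 b=1 d=0 f=1
t1.Δ0 e=1 c=1 a=1 clk=1 b=1 d=0 f=1
t1.Δ1 e=1 c=1 a=1 clk=0 b=1 d=0 f=1

no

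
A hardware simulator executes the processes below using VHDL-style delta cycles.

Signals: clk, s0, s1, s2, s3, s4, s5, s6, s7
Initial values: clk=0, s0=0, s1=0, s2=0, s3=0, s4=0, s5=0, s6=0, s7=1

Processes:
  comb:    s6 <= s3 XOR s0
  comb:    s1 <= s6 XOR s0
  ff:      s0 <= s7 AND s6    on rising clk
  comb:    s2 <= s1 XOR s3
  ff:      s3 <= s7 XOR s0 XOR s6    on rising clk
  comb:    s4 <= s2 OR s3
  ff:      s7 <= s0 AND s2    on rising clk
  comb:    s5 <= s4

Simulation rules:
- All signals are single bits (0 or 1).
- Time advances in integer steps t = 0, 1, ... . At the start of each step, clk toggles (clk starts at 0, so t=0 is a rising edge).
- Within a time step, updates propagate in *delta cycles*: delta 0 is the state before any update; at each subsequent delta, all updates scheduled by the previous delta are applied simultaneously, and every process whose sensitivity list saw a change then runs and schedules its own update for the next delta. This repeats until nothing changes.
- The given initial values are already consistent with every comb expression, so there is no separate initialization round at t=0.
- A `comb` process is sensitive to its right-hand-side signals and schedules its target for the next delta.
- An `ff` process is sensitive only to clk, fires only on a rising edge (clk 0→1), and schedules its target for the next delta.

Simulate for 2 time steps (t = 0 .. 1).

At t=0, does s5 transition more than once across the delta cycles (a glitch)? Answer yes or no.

[bits: s1,clk,s5,s2,s4,s6,s7,s3,s0]
t=0: Δ0=000000100 Δ1=010000100 Δ2=010000010 Δ3=010111010 Δ4=111111010 Δ5=111011010 | 5Δ
t=1: Δ0=111011010 Δ1=101011010 | 1Δ

no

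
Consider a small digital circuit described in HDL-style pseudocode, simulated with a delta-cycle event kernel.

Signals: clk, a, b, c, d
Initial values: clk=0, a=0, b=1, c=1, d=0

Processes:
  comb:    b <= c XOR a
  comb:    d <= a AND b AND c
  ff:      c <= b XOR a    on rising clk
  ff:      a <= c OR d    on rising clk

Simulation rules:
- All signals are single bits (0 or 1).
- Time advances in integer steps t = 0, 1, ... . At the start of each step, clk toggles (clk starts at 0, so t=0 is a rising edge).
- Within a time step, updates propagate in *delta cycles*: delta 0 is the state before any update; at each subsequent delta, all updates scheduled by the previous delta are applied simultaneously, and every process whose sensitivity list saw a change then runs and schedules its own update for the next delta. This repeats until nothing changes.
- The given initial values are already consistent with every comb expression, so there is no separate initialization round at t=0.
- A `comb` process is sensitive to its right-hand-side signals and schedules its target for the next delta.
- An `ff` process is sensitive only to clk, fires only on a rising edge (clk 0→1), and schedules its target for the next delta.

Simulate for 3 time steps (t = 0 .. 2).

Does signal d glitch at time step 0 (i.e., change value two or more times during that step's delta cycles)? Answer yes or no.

yes

t0.Δ0 b=1 clk=0 a=0 c=1 d=0
t0.Δ1 b=1 clk=1 a=0 c=1 d=0
t0.Δ2 b=1 clk=1 a=1 c=1 d=0
t0.Δ3 b=0 clk=1 a=1 c=1 d=1
t0.Δ4 b=0 clk=1 a=1 c=1 d=0
t1.Δ0 b=0 clk=1 a=1 c=1 d=0
t1.Δ1 b=0 clk=0 a=1 c=1 d=0
t2.Δ0 b=0 clk=0 a=1 c=1 d=0
t2.Δ1 b=0 clk=1 a=1 c=1 d=0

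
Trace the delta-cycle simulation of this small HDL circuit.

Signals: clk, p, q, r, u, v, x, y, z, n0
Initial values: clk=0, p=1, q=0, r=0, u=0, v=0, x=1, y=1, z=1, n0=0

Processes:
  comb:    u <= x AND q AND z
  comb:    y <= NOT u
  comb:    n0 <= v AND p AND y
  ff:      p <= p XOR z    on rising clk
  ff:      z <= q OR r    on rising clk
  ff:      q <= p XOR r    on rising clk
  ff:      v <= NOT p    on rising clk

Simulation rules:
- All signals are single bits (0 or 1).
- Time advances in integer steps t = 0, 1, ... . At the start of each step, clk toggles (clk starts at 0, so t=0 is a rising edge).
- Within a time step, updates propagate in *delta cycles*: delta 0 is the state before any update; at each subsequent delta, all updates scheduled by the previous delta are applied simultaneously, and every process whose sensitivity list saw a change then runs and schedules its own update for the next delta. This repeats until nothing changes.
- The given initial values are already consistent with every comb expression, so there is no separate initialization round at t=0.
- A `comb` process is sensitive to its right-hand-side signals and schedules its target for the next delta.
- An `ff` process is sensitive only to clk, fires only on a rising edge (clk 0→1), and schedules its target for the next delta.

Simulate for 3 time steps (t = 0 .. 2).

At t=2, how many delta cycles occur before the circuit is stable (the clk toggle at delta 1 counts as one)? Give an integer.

t=0 Δ0: x=1 r=0 u=0 clk=0 q=0 n0=0 z=1 v=0 y=1 p=1
  Δ1: clk:0→1
  Δ2: q:0→1, z:1→0, p:1→0
  (2Δ to stable)
t=1 Δ0: x=1 r=0 u=0 clk=1 q=1 n0=0 z=0 v=0 y=1 p=0
  Δ1: clk:1→0
  (1Δ to stable)
t=2 Δ0: x=1 r=0 u=0 clk=0 q=1 n0=0 z=0 v=0 y=1 p=0
  Δ1: clk:0→1
  Δ2: q:1→0, z:0→1, v:0→1
  (2Δ to stable)

2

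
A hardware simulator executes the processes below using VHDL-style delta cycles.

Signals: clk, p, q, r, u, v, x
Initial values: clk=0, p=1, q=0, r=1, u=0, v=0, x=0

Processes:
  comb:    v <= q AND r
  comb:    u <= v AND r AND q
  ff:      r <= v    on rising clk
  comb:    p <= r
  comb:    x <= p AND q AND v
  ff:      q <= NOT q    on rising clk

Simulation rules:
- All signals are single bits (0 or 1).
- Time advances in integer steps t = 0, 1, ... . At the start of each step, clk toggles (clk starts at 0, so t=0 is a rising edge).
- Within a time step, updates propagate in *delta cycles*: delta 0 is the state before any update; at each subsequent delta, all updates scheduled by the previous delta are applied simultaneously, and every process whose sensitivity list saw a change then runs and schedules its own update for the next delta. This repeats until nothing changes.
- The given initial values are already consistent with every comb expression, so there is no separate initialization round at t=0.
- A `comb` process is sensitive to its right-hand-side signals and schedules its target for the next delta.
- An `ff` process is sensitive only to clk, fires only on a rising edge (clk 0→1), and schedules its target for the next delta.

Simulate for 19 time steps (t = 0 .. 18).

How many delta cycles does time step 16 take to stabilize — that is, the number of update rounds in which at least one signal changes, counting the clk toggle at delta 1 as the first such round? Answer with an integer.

2

t0.Δ0 p=1 clk=0 x=0 v=0 q=0 r=1 u=0
t0.Δ1 p=1 clk=1 x=0 v=0 q=0 r=1 u=0
t0.Δ2 p=1 clk=1 x=0 v=0 q=1 r=0 u=0
t0.Δ3 p=0 clk=1 x=0 v=0 q=1 r=0 u=0
t1.Δ0 p=0 clk=1 x=0 v=0 q=1 r=0 u=0
t1.Δ1 p=0 clk=0 x=0 v=0 q=1 r=0 u=0
t2.Δ0 p=0 clk=0 x=0 v=0 q=1 r=0 u=0
t2.Δ1 p=0 clk=1 x=0 v=0 q=1 r=0 u=0
t2.Δ2 p=0 clk=1 x=0 v=0 q=0 r=0 u=0
t3.Δ0 p=0 clk=1 x=0 v=0 q=0 r=0 u=0
t3.Δ1 p=0 clk=0 x=0 v=0 q=0 r=0 u=0
t4.Δ0 p=0 clk=0 x=0 v=0 q=0 r=0 u=0
t4.Δ1 p=0 clk=1 x=0 v=0 q=0 r=0 u=0
t4.Δ2 p=0 clk=1 x=0 v=0 q=1 r=0 u=0
t5.Δ0 p=0 clk=1 x=0 v=0 q=1 r=0 u=0
t5.Δ1 p=0 clk=0 x=0 v=0 q=1 r=0 u=0
t6.Δ0 p=0 clk=0 x=0 v=0 q=1 r=0 u=0
t6.Δ1 p=0 clk=1 x=0 v=0 q=1 r=0 u=0
t6.Δ2 p=0 clk=1 x=0 v=0 q=0 r=0 u=0
t7.Δ0 p=0 clk=1 x=0 v=0 q=0 r=0 u=0
t7.Δ1 p=0 clk=0 x=0 v=0 q=0 r=0 u=0
t8.Δ0 p=0 clk=0 x=0 v=0 q=0 r=0 u=0
t8.Δ1 p=0 clk=1 x=0 v=0 q=0 r=0 u=0
t8.Δ2 p=0 clk=1 x=0 v=0 q=1 r=0 u=0
t9.Δ0 p=0 clk=1 x=0 v=0 q=1 r=0 u=0
t9.Δ1 p=0 clk=0 x=0 v=0 q=1 r=0 u=0
t10.Δ0 p=0 clk=0 x=0 v=0 q=1 r=0 u=0
t10.Δ1 p=0 clk=1 x=0 v=0 q=1 r=0 u=0
t10.Δ2 p=0 clk=1 x=0 v=0 q=0 r=0 u=0
t11.Δ0 p=0 clk=1 x=0 v=0 q=0 r=0 u=0
t11.Δ1 p=0 clk=0 x=0 v=0 q=0 r=0 u=0
t12.Δ0 p=0 clk=0 x=0 v=0 q=0 r=0 u=0
t12.Δ1 p=0 clk=1 x=0 v=0 q=0 r=0 u=0
t12.Δ2 p=0 clk=1 x=0 v=0 q=1 r=0 u=0
t13.Δ0 p=0 clk=1 x=0 v=0 q=1 r=0 u=0
t13.Δ1 p=0 clk=0 x=0 v=0 q=1 r=0 u=0
t14.Δ0 p=0 clk=0 x=0 v=0 q=1 r=0 u=0
t14.Δ1 p=0 clk=1 x=0 v=0 q=1 r=0 u=0
t14.Δ2 p=0 clk=1 x=0 v=0 q=0 r=0 u=0
t15.Δ0 p=0 clk=1 x=0 v=0 q=0 r=0 u=0
t15.Δ1 p=0 clk=0 x=0 v=0 q=0 r=0 u=0
t16.Δ0 p=0 clk=0 x=0 v=0 q=0 r=0 u=0
t16.Δ1 p=0 clk=1 x=0 v=0 q=0 r=0 u=0
t16.Δ2 p=0 clk=1 x=0 v=0 q=1 r=0 u=0
t17.Δ0 p=0 clk=1 x=0 v=0 q=1 r=0 u=0
t17.Δ1 p=0 clk=0 x=0 v=0 q=1 r=0 u=0
t18.Δ0 p=0 clk=0 x=0 v=0 q=1 r=0 u=0
t18.Δ1 p=0 clk=1 x=0 v=0 q=1 r=0 u=0
t18.Δ2 p=0 clk=1 x=0 v=0 q=0 r=0 u=0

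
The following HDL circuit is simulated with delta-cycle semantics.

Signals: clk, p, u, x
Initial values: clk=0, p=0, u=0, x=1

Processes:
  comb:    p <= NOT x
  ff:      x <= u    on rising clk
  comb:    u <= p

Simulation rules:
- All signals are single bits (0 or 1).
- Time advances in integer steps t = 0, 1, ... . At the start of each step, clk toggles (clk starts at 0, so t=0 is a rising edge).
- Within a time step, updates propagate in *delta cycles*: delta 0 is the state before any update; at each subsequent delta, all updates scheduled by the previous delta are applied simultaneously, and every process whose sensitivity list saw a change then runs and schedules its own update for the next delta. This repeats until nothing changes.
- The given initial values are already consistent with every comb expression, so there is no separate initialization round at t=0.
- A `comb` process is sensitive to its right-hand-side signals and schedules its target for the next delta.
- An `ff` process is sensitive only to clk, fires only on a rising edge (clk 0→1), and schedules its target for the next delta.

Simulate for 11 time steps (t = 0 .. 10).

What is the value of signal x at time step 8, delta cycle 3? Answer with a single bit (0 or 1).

0

[bits: x,clk,u,p]
t=0: Δ0=1000 Δ1=1100 Δ2=0100 Δ3=0101 Δ4=0111 | 4Δ
t=1: Δ0=0111 Δ1=0011 | 1Δ
t=2: Δ0=0011 Δ1=0111 Δ2=1111 Δ3=1110 Δ4=1100 | 4Δ
t=3: Δ0=1100 Δ1=1000 | 1Δ
t=4: Δ0=1000 Δ1=1100 Δ2=0100 Δ3=0101 Δ4=0111 | 4Δ
t=5: Δ0=0111 Δ1=0011 | 1Δ
t=6: Δ0=0011 Δ1=0111 Δ2=1111 Δ3=1110 Δ4=1100 | 4Δ
t=7: Δ0=1100 Δ1=1000 | 1Δ
t=8: Δ0=1000 Δ1=1100 Δ2=0100 Δ3=0101 Δ4=0111 | 4Δ
t=9: Δ0=0111 Δ1=0011 | 1Δ
t=10: Δ0=0011 Δ1=0111 Δ2=1111 Δ3=1110 Δ4=1100 | 4Δ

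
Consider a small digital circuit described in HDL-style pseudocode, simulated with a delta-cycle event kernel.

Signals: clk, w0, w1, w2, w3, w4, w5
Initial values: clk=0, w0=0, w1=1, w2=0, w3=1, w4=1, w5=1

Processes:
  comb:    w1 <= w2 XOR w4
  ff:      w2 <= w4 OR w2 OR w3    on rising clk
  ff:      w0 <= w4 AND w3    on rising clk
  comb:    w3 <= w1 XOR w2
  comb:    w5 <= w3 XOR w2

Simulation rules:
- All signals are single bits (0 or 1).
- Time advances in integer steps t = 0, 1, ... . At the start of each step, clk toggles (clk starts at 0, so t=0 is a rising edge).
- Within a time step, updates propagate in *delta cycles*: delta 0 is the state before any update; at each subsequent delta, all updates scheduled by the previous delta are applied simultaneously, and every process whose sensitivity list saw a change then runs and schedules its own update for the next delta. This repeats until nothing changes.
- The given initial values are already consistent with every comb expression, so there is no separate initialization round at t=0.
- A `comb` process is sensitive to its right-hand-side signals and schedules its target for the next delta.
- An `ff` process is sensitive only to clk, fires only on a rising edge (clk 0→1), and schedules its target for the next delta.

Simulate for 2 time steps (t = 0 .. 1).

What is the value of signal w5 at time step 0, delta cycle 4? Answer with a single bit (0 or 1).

1

t=0 Δ0: w5=1 w3=1 w0=0 clk=0 w4=1 w1=1 w2=0
  Δ1: clk:0→1
  Δ2: w0:0→1, w2:0→1
  Δ3: w5:1→0, w3:1→0, w1:1→0
  Δ4: w5:0→1, w3:0→1
  Δ5: w5:1→0
  (5Δ to stable)
t=1 Δ0: w5=0 w3=1 w0=1 clk=1 w4=1 w1=0 w2=1
  Δ1: clk:1→0
  (1Δ to stable)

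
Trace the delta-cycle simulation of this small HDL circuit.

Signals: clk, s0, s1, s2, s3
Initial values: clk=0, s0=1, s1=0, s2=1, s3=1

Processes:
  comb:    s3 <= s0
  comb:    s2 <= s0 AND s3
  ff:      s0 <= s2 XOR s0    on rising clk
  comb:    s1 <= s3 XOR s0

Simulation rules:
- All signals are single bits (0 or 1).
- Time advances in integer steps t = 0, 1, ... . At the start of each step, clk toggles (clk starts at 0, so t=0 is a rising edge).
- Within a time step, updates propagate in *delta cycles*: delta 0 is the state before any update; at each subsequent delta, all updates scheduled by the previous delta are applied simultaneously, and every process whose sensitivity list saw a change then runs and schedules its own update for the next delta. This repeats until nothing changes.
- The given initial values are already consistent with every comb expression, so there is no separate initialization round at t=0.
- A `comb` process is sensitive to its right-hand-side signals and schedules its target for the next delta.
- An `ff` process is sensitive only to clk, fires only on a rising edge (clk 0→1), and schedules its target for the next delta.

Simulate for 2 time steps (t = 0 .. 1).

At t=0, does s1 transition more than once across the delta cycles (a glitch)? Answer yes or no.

t=0 Δ0: s3=1 s0=1 clk=0 s2=1 s1=0
  Δ1: clk:0→1
  Δ2: s0:1→0
  Δ3: s3:1→0, s2:1→0, s1:0→1
  Δ4: s1:1→0
  (4Δ to stable)
t=1 Δ0: s3=0 s0=0 clk=1 s2=0 s1=0
  Δ1: clk:1→0
  (1Δ to stable)

yes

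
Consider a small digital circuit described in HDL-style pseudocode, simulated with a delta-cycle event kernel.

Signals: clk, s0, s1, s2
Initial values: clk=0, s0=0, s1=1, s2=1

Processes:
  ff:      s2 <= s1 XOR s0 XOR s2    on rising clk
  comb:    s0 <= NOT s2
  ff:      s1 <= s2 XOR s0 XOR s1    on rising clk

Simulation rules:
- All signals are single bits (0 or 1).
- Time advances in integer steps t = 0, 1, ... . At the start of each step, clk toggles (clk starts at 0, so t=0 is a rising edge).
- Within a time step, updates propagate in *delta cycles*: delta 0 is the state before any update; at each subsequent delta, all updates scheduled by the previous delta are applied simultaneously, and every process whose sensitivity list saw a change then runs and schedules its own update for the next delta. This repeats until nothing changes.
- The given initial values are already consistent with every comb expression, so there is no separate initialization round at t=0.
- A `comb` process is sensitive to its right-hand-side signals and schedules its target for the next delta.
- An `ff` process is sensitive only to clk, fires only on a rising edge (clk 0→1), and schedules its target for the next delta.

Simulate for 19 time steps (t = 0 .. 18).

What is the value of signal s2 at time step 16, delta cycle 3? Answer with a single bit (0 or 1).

0

[bits: s1,clk,s0,s2]
t=0: Δ0=1001 Δ1=1101 Δ2=0100 Δ3=0110 | 3Δ
t=1: Δ0=0110 Δ1=0010 | 1Δ
t=2: Δ0=0010 Δ1=0110 Δ2=1111 Δ3=1101 | 3Δ
t=3: Δ0=1101 Δ1=1001 | 1Δ
t=4: Δ0=1001 Δ1=1101 Δ2=0100 Δ3=0110 | 3Δ
t=5: Δ0=0110 Δ1=0010 | 1Δ
t=6: Δ0=0010 Δ1=0110 Δ2=1111 Δ3=1101 | 3Δ
t=7: Δ0=1101 Δ1=1001 | 1Δ
t=8: Δ0=1001 Δ1=1101 Δ2=0100 Δ3=0110 | 3Δ
t=9: Δ0=0110 Δ1=0010 | 1Δ
t=10: Δ0=0010 Δ1=0110 Δ2=1111 Δ3=1101 | 3Δ
t=11: Δ0=1101 Δ1=1001 | 1Δ
t=12: Δ0=1001 Δ1=1101 Δ2=0100 Δ3=0110 | 3Δ
t=13: Δ0=0110 Δ1=0010 | 1Δ
t=14: Δ0=0010 Δ1=0110 Δ2=1111 Δ3=1101 | 3Δ
t=15: Δ0=1101 Δ1=1001 | 1Δ
t=16: Δ0=1001 Δ1=1101 Δ2=0100 Δ3=0110 | 3Δ
t=17: Δ0=0110 Δ1=0010 | 1Δ
t=18: Δ0=0010 Δ1=0110 Δ2=1111 Δ3=1101 | 3Δ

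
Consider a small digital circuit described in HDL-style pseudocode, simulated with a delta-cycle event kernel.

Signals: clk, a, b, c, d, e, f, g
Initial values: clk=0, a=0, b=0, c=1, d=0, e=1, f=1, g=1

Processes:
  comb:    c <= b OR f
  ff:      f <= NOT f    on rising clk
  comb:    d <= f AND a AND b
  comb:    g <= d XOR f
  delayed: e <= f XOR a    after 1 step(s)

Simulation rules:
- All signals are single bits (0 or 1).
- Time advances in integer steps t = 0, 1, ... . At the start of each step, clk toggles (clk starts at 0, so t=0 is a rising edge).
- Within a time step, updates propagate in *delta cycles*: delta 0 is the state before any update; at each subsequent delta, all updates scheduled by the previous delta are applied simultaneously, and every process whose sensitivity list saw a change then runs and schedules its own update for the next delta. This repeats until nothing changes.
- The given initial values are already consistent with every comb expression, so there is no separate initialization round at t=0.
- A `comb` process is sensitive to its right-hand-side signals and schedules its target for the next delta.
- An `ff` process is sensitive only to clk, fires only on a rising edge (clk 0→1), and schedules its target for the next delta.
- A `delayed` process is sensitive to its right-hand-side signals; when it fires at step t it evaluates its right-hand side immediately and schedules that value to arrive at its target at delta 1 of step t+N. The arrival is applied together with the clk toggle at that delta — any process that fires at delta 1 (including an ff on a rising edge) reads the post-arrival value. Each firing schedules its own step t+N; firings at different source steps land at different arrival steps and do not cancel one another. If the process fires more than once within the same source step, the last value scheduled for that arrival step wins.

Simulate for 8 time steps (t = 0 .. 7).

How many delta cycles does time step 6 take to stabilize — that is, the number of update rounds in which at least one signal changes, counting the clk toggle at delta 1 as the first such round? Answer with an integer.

t=0 Δ0: e=1 b=0 g=1 f=1 clk=0 c=1 a=0 d=0
  Δ1: clk:0→1
  Δ2: f:1→0
  Δ3: g:1→0, c:1→0
  (3Δ to stable)
t=1 Δ0: e=1 b=0 g=0 f=0 clk=1 c=0 a=0 d=0
  Δ1: e:1→0, clk:1→0
  (1Δ to stable)
t=2 Δ0: e=0 b=0 g=0 f=0 clk=0 c=0 a=0 d=0
  Δ1: clk:0→1
  Δ2: f:0→1
  Δ3: g:0→1, c:0→1
  (3Δ to stable)
t=3 Δ0: e=0 b=0 g=1 f=1 clk=1 c=1 a=0 d=0
  Δ1: e:0→1, clk:1→0
  (1Δ to stable)
t=4 Δ0: e=1 b=0 g=1 f=1 clk=0 c=1 a=0 d=0
  Δ1: clk:0→1
  Δ2: f:1→0
  Δ3: g:1→0, c:1→0
  (3Δ to stable)
t=5 Δ0: e=1 b=0 g=0 f=0 clk=1 c=0 a=0 d=0
  Δ1: e:1→0, clk:1→0
  (1Δ to stable)
t=6 Δ0: e=0 b=0 g=0 f=0 clk=0 c=0 a=0 d=0
  Δ1: clk:0→1
  Δ2: f:0→1
  Δ3: g:0→1, c:0→1
  (3Δ to stable)
t=7 Δ0: e=0 b=0 g=1 f=1 clk=1 c=1 a=0 d=0
  Δ1: e:0→1, clk:1→0
  (1Δ to stable)

3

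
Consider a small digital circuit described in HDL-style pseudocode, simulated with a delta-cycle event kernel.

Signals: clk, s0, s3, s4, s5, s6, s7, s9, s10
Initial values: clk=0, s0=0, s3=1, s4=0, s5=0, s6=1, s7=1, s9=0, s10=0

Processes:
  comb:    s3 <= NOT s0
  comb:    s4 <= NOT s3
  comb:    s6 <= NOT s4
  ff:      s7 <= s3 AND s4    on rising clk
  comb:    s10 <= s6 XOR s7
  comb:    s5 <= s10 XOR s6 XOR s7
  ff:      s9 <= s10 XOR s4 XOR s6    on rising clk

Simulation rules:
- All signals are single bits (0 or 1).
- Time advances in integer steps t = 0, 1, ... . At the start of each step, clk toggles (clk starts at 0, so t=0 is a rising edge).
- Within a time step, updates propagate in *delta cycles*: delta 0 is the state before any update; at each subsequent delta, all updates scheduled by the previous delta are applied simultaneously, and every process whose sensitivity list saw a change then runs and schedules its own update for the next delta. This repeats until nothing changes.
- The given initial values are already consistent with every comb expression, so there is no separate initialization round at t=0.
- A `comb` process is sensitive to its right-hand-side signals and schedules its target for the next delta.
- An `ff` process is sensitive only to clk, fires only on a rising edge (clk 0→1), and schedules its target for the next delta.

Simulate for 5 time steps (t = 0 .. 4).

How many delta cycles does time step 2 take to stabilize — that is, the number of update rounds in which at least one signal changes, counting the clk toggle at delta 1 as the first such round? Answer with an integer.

2

t0.Δ0 clk=0 s3=1 s9=0 s5=0 s7=1 s0=0 s6=1 s4=0 s10=0
t0.Δ1 clk=1 s3=1 s9=0 s5=0 s7=1 s0=0 s6=1 s4=0 s10=0
t0.Δ2 clk=1 s3=1 s9=1 s5=0 s7=0 s0=0 s6=1 s4=0 s10=0
t0.Δ3 clk=1 s3=1 s9=1 s5=1 s7=0 s0=0 s6=1 s4=0 s10=1
t0.Δ4 clk=1 s3=1 s9=1 s5=0 s7=0 s0=0 s6=1 s4=0 s10=1
t1.Δ0 clk=1 s3=1 s9=1 s5=0 s7=0 s0=0 s6=1 s4=0 s10=1
t1.Δ1 clk=0 s3=1 s9=1 s5=0 s7=0 s0=0 s6=1 s4=0 s10=1
t2.Δ0 clk=0 s3=1 s9=1 s5=0 s7=0 s0=0 s6=1 s4=0 s10=1
t2.Δ1 clk=1 s3=1 s9=1 s5=0 s7=0 s0=0 s6=1 s4=0 s10=1
t2.Δ2 clk=1 s3=1 s9=0 s5=0 s7=0 s0=0 s6=1 s4=0 s10=1
t3.Δ0 clk=1 s3=1 s9=0 s5=0 s7=0 s0=0 s6=1 s4=0 s10=1
t3.Δ1 clk=0 s3=1 s9=0 s5=0 s7=0 s0=0 s6=1 s4=0 s10=1
t4.Δ0 clk=0 s3=1 s9=0 s5=0 s7=0 s0=0 s6=1 s4=0 s10=1
t4.Δ1 clk=1 s3=1 s9=0 s5=0 s7=0 s0=0 s6=1 s4=0 s10=1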